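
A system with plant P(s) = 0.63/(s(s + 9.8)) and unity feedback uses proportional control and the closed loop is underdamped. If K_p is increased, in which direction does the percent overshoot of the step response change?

Characteristic equation s² + 9.8s + K_p·0.63 = 0: raising K_p raises ω_n while 2ζω_n = 9.8 is fixed, so ζ falls and overshoot grows.

increase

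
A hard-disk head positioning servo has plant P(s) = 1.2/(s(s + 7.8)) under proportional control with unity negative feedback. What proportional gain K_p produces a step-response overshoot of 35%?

K_p = 126

From %OS = 100·exp(−πζ/√(1−ζ²)) = 35%, ζ = −ln(0.35)/√(π²+ln²(0.35)) = 0.3169.
Characteristic equation s² + 7.8s + 1.2K_p = 0 gives ζ = 7.8/(2√(1.2K_p)).
Setting ζ = 0.3169: √(1.2K_p) = 7.8/(2·0.3169) = 12.31, so K_p = 151.4/1.2 = 126.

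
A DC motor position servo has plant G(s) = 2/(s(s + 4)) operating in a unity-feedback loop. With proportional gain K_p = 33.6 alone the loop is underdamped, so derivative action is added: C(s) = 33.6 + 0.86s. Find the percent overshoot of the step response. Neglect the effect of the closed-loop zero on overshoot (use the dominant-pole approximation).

31.1%

Forward path: (33.6 + 0.86s)·2/(s(s+4)). The closed-loop characteristic equation is s² + (4 + 2·0.86)s + 2·33.6 = 0.
That is s² + 5.72s + 67.2 = 0, so ω_n = 8.198 rad/s and ζ = 5.72/(2·8.198) = 0.3489.
%OS = 100·exp(−πζ/√(1−ζ²)) = 31.1%.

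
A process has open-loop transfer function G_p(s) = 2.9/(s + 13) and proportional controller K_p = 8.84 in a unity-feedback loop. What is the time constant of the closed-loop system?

τ = 0.0259 s

Closed-loop transfer function: T(s) = K_p·G_p(s)/(1 + K_p·G_p(s)) = 25.64/(s + 13 + 25.64) = 25.64/(s + 38.64).
Time constant τ = 1/38.64 = 0.0259 s.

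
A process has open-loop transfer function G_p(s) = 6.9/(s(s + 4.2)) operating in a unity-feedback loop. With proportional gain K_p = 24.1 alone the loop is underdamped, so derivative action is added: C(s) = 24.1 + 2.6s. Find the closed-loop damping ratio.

Forward path: (24.1 + 2.6s)·6.9/(s(s+4.2)). The closed-loop characteristic equation is s² + (4.2 + 6.9·2.6)s + 6.9·24.1 = 0.
That is s² + 22.14s + 166.3 = 0, so ω_n = 12.9 rad/s and ζ = 22.14/(2·12.9) = 0.8584.

ζ = 0.858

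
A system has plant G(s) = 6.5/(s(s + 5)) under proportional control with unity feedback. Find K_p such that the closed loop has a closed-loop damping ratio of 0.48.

K_p = 4.17

Closed-loop characteristic equation: s² + 5s + K_p·6.5 = 0.
So ω_n = √(6.5K_p) and 2ζω_n = 5, giving ζ = 5/(2√(6.5K_p)).
Setting ζ = 0.48: √(6.5K_p) = 5/(2·0.48) = 5.208, so K_p = 27.13/6.5 = 4.17.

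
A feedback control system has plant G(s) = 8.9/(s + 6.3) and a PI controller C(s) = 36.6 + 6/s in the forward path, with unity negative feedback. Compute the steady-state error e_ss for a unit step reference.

0

The open loop C(s)G(s) has a pole at the origin (type 1), so the static position error constant is infinite and e_ss = 1/(1+∞) = 0.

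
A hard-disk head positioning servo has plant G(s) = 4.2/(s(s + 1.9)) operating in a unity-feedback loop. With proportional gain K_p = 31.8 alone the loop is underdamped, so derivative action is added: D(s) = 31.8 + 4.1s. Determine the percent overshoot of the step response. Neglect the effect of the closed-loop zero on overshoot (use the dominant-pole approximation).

Forward path: (31.8 + 4.1s)·4.2/(s(s+1.9)). The closed-loop characteristic equation is s² + (1.9 + 4.2·4.1)s + 4.2·31.8 = 0.
That is s² + 19.12s + 133.6 = 0, so ω_n = 11.56 rad/s and ζ = 19.12/(2·11.56) = 0.8272.
%OS = 100·exp(−πζ/√(1−ζ²)) = 0.98%.

0.98%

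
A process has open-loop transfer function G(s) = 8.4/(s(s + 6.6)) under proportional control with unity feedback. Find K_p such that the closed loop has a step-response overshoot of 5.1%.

K_p = 2.74

From %OS = 100·exp(−πζ/√(1−ζ²)) = 5.1%, ζ = −ln(0.051)/√(π²+ln²(0.051)) = 0.6877.
Characteristic equation s² + 6.6s + 8.4K_p = 0 gives ζ = 6.6/(2√(8.4K_p)).
Setting ζ = 0.6877: √(8.4K_p) = 6.6/(2·0.6877) = 4.799, so K_p = 23.03/8.4 = 2.74.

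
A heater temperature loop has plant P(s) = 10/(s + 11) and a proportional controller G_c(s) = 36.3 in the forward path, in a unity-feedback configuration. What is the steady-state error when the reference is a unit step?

The loop is type 0. Static position error constant K_pos = G_c(0)·P(0) = 36.3·0.9091 = 33.
Steady-state error to a unit step: e_ss = 1/(1+K_pos) = 1/34 = 0.0294.

0.0294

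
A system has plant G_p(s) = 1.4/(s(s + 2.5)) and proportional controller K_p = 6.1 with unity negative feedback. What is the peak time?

T_p = 1.19 s

From 1 + K_pG_p(s) = 0: s² + 2.5s + 8.54 = 0 ⇒ ω_n = 2.922, ζ = 0.4277.
Damped frequency ω_d = ω_n√(1−ζ²) = 2.641 rad/s, so peak time T_p = π/ω_d = 1.19 s.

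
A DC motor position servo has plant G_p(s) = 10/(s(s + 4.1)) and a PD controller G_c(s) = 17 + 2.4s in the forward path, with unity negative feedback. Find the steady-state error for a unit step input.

0

The open loop G_c(s)G_p(s) has a pole at the origin (type 1), so the static position error constant is infinite and e_ss = 1/(1+∞) = 0.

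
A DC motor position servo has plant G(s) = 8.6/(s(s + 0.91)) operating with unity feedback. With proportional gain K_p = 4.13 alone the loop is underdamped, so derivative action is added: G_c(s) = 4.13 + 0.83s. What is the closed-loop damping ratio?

Forward path: (4.13 + 0.83s)·8.6/(s(s+0.91)). The closed-loop characteristic equation is s² + (0.91 + 8.6·0.83)s + 8.6·4.13 = 0.
That is s² + 8.048s + 35.52 = 0, so ω_n = 5.96 rad/s and ζ = 8.048/(2·5.96) = 0.6752.

ζ = 0.675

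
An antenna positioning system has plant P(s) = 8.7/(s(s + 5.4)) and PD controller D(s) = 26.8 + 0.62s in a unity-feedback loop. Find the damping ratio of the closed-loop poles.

ζ = 0.353

Forward path: (26.8 + 0.62s)·8.7/(s(s+5.4)). The closed-loop characteristic equation is s² + (5.4 + 8.7·0.62)s + 8.7·26.8 = 0.
That is s² + 10.79s + 233.2 = 0, so ω_n = 15.27 rad/s and ζ = 10.79/(2·15.27) = 0.3534.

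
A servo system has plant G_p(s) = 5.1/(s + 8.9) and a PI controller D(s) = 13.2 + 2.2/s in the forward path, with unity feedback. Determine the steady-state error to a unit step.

0

The open loop D(s)G_p(s) has a pole at the origin (type 1), so the static position error constant is infinite and e_ss = 1/(1+∞) = 0.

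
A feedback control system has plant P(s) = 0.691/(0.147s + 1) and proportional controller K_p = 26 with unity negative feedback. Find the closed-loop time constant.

Closed loop: T(s) = K_p·P/(1+K_p·P) = 17.97/(0.147s + 1 + 17.97), with pole at s = −(1 + 17.97)/0.147 = −129.
Closed-loop time constant τ = 1/129 = 0.00775 s.

τ = 0.00775 s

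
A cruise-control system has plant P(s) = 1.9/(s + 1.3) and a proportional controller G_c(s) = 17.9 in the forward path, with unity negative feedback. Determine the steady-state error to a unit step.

0.0368

The loop is type 0. Static position error constant K_pos = G_c(0)·P(0) = 17.9·1.462 = 26.16.
Steady-state error to a unit step: e_ss = 1/(1+K_pos) = 1/27.16 = 0.0368.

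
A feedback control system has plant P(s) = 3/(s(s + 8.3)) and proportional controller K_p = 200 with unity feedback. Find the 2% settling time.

From 1 + K_pP(s) = 0: s² + 8.3s + 600 = 0 ⇒ ω_n = 24.49, ζ = 0.1694.
2% settling time T_s ≈ 4/(ζω_n) = 4/4.15 = 0.964 s.

T_s ≈ 0.964 s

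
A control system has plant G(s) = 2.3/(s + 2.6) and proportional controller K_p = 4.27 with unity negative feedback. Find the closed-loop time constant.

Closed-loop transfer function: T(s) = K_p·G(s)/(1 + K_p·G(s)) = 9.821/(s + 2.6 + 9.821) = 9.821/(s + 12.42).
Time constant τ = 1/12.42 = 0.0805 s.

τ = 0.0805 s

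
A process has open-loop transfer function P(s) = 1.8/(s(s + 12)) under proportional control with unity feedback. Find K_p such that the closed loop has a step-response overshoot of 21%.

K_p = 101

From %OS = 100·exp(−πζ/√(1−ζ²)) = 21%, ζ = −ln(0.21)/√(π²+ln²(0.21)) = 0.4449.
Characteristic equation s² + 12s + 1.8K_p = 0 gives ζ = 12/(2√(1.8K_p)).
Setting ζ = 0.4449: √(1.8K_p) = 12/(2·0.4449) = 13.49, so K_p = 181.9/1.8 = 101.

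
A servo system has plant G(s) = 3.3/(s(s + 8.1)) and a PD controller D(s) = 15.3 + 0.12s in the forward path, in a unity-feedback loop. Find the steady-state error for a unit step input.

The open loop D(s)G(s) has a pole at the origin (type 1), so the static position error constant is infinite and e_ss = 1/(1+∞) = 0.

0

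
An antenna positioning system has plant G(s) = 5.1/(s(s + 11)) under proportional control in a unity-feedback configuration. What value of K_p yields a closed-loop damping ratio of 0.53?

Closed-loop characteristic equation: s² + 11s + K_p·5.1 = 0.
So ω_n = √(5.1K_p) and 2ζω_n = 11, giving ζ = 11/(2√(5.1K_p)).
Setting ζ = 0.53: √(5.1K_p) = 11/(2·0.53) = 10.38, so K_p = 107.7/5.1 = 21.1.

K_p = 21.1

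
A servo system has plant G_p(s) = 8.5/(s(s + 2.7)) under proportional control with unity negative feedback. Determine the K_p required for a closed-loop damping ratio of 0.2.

K_p = 5.36

Closed-loop characteristic equation: s² + 2.7s + K_p·8.5 = 0.
So ω_n = √(8.5K_p) and 2ζω_n = 2.7, giving ζ = 2.7/(2√(8.5K_p)).
Setting ζ = 0.2: √(8.5K_p) = 2.7/(2·0.2) = 6.75, so K_p = 45.56/8.5 = 5.36.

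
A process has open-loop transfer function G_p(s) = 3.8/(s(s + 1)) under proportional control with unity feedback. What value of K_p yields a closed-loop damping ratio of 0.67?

K_p = 0.147

Closed-loop characteristic equation: s² + 1s + K_p·3.8 = 0.
So ω_n = √(3.8K_p) and 2ζω_n = 1, giving ζ = 1/(2√(3.8K_p)).
Setting ζ = 0.67: √(3.8K_p) = 1/(2·0.67) = 0.7463, so K_p = 0.5569/3.8 = 0.147.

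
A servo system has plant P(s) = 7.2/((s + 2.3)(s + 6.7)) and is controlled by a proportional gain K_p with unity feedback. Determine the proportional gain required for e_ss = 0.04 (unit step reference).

K_p = 51.4

Steady-state error for a unit step on this type-0 loop is 1/(1 + K_p·P(0)).
P(0) = 0.4672. Require 1/(1 + K_p·0.4672) = 0.04, so 1 + 0.4672·K_p = 25.
K_p = (25 − 1)/0.4672 = 51.4.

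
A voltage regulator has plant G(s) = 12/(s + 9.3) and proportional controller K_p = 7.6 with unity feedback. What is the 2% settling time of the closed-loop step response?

Closed-loop transfer function: T(s) = K_p·G(s)/(1 + K_p·G(s)) = 91.2/(s + 9.3 + 91.2) = 91.2/(s + 100.5).
Time constant τ = 1/100.5 = 0.00995 s, so the 2% settling time is about 4τ = 0.0398 s.

T_s ≈ 0.0398 s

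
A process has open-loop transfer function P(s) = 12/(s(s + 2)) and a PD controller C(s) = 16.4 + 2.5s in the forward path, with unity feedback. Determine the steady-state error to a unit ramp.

0.0102

The loop has one pole at the origin (type 1). Velocity error constant K_v = lim_{s→0} s·C(s)P(s) = 16.4·12/2 = 98.4.
Steady-state error to a unit ramp: e_ss = 1/K_v = 0.0102.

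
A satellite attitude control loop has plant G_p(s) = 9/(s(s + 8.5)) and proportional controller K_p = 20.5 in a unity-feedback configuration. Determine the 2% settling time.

T_s ≈ 0.941 s

Closed-loop characteristic equation: s² + 8.5s + 184.5 = 0, so ω_n = 13.58 rad/s and ζ = 8.5/(2·13.58) = 0.3129.
2% settling time T_s ≈ 4/(ζω_n) = 4/4.25 = 0.941 s.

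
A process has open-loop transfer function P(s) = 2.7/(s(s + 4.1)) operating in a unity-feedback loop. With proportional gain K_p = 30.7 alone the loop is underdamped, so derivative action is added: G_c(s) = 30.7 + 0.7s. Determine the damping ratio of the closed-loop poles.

Forward path: (30.7 + 0.7s)·2.7/(s(s+4.1)). The closed-loop characteristic equation is s² + (4.1 + 2.7·0.7)s + 2.7·30.7 = 0.
That is s² + 5.99s + 82.89 = 0, so ω_n = 9.104 rad/s and ζ = 5.99/(2·9.104) = 0.329.

ζ = 0.329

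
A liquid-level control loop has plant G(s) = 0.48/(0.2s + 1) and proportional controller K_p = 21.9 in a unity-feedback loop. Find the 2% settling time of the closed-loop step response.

Closed loop: T(s) = K_p·G/(1+K_p·G) = 10.51/(0.2s + 1 + 10.51), with pole at s = −(1 + 10.51)/0.2 = −57.56.
τ = 1/57.56 = 0.01737 s, so 2% settling time ≈ 4τ = 0.0695 s.

T_s ≈ 0.0695 s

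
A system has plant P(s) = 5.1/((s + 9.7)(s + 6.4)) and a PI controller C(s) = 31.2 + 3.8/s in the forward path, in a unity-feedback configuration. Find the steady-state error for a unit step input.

The open loop C(s)P(s) has a pole at the origin (type 1), so the static position error constant is infinite and e_ss = 1/(1+∞) = 0.

0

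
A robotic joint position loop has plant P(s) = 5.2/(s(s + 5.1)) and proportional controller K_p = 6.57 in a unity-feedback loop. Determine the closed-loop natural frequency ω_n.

ω_n = 5.84 rad/s

1 + K_p·P(s) = 0 gives s² + 5.1s + 34.16 = 0.
So ω_n² = 34.16 ⇒ ω_n = 5.845 rad/s, and ζ = 5.1/(2ω_n) = 0.436.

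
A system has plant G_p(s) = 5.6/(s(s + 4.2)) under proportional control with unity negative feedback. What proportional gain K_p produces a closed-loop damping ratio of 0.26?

K_p = 11.6

Closed-loop characteristic equation: s² + 4.2s + K_p·5.6 = 0.
So ω_n = √(5.6K_p) and 2ζω_n = 4.2, giving ζ = 4.2/(2√(5.6K_p)).
Setting ζ = 0.26: √(5.6K_p) = 4.2/(2·0.26) = 8.077, so K_p = 65.24/5.6 = 11.6.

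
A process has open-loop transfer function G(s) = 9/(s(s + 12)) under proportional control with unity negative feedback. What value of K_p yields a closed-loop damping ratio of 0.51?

Closed-loop characteristic equation: s² + 12s + K_p·9 = 0.
So ω_n = √(9K_p) and 2ζω_n = 12, giving ζ = 12/(2√(9K_p)).
Setting ζ = 0.51: √(9K_p) = 12/(2·0.51) = 11.76, so K_p = 138.4/9 = 15.4.

K_p = 15.4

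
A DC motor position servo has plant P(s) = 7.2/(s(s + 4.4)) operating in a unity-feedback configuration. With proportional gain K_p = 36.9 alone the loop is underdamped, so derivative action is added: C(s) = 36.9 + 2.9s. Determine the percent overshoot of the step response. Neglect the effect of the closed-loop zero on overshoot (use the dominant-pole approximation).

Forward path: (36.9 + 2.9s)·7.2/(s(s+4.4)). The closed-loop characteristic equation is s² + (4.4 + 7.2·2.9)s + 7.2·36.9 = 0.
That is s² + 25.28s + 265.7 = 0, so ω_n = 16.3 rad/s and ζ = 25.28/(2·16.3) = 0.7755.
%OS = 100·exp(−πζ/√(1−ζ²)) = 2.11%.

2.11%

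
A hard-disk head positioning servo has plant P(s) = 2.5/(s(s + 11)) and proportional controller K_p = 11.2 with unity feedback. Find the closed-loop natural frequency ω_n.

1 + K_p·P(s) = 0 gives s² + 11s + 28 = 0.
Matching s² + 2ζω_n s + ω_n²: ω_n = √28 = 5.292 rad/s and 2ζω_n = 11, so ζ = 11/(2·5.292) = 1.04.

ω_n = 5.29 rad/s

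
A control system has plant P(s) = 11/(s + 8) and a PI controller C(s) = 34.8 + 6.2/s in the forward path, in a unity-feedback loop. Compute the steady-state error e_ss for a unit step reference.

0

The open loop C(s)P(s) has a pole at the origin (type 1), so the static position error constant is infinite and e_ss = 1/(1+∞) = 0.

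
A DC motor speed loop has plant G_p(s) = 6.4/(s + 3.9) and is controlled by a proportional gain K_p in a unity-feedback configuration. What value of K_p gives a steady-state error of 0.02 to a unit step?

K_p = 29.9

The loop is type 0, so e_ss(step) = 1/(1 + K_pos) with K_pos = K_p·G_p(0).
G_p(0) = 1.641. Require 1/(1 + K_p·1.641) = 0.02, so 1 + 1.641·K_p = 50.
K_p = (50 − 1)/1.641 = 29.9.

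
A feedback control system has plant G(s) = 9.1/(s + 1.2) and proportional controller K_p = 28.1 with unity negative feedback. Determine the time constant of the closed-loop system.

τ = 0.00389 s

Closed-loop transfer function: T(s) = K_p·G(s)/(1 + K_p·G(s)) = 255.7/(s + 1.2 + 255.7) = 255.7/(s + 256.9).
Time constant τ = 1/256.9 = 0.00389 s.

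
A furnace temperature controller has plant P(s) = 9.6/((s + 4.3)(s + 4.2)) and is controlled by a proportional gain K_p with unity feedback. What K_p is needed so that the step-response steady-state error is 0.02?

Steady-state error for a unit step on this type-0 loop is 1/(1 + K_p·P(0)).
P(0) = 0.5316. Require 1/(1 + K_p·0.5316) = 0.02, so 1 + 0.5316·K_p = 50.
K_p = (50 − 1)/0.5316 = 92.2.

K_p = 92.2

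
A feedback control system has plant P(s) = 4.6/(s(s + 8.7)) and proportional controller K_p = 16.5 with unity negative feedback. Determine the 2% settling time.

Closed-loop characteristic equation: s² + 8.7s + 75.9 = 0, so ω_n = 8.712 rad/s and ζ = 8.7/(2·8.712) = 0.4993.
2% settling time T_s ≈ 4/(ζω_n) = 4/4.35 = 0.92 s.

T_s ≈ 0.92 s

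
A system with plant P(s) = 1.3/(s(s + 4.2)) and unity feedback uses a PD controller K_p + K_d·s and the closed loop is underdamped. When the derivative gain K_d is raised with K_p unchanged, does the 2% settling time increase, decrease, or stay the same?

decrease

Characteristic equation s² + (4.2 + 1.3K_d)s + 1.3K_p = 0: raising K_d increases ζω_n = (4.2+1.3K_d)/2 while the loop stays underdamped, so T_s ≈ 4/(ζω_n) decreases.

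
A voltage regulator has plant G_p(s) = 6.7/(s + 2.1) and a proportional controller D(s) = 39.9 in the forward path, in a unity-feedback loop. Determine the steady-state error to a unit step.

The loop is type 0. Static position error constant K_pos = D(0)·G_p(0) = 39.9·3.19 = 127.3.
Steady-state error to a unit step: e_ss = 1/(1+K_pos) = 1/128.3 = 0.00779.

0.00779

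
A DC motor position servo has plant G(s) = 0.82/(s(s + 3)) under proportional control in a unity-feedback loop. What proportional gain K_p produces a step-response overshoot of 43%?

From %OS = 100·exp(−πζ/√(1−ζ²)) = 43%, ζ = −ln(0.43)/√(π²+ln²(0.43)) = 0.2594.
Characteristic equation s² + 3s + 0.82K_p = 0 gives ζ = 3/(2√(0.82K_p)).
Setting ζ = 0.2594: √(0.82K_p) = 3/(2·0.2594) = 5.782, so K_p = 33.43/0.82 = 40.8.

K_p = 40.8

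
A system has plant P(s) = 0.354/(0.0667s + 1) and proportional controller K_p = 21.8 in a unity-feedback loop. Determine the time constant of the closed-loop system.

τ = 0.00765 s

Closed loop: T(s) = K_p·P/(1+K_p·P) = 7.717/(0.0667s + 1 + 7.717), with pole at s = −(1 + 7.717)/0.0667 = −130.7.
Closed-loop time constant τ = 1/130.7 = 0.00765 s.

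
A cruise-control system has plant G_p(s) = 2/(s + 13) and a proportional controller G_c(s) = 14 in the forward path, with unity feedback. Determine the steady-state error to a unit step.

The loop is type 0. Static position error constant K_pos = G_c(0)·G_p(0) = 14·0.1538 = 2.154.
Steady-state error to a unit step: e_ss = 1/(1+K_pos) = 1/3.154 = 0.317.

0.317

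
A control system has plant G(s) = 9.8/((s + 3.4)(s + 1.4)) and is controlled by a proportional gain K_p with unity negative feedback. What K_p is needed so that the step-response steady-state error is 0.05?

K_p = 9.23

Steady-state error for a unit step on this type-0 loop is 1/(1 + K_p·G(0)).
G(0) = 2.059. Require 1/(1 + K_p·2.059) = 0.05, so 1 + 2.059·K_p = 20.
K_p = (20 − 1)/2.059 = 9.23.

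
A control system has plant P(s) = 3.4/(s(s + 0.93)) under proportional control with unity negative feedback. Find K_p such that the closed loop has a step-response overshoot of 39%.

From %OS = 100·exp(−πζ/√(1−ζ²)) = 39%, ζ = −ln(0.39)/√(π²+ln²(0.39)) = 0.2871.
Characteristic equation s² + 0.93s + 3.4K_p = 0 gives ζ = 0.93/(2√(3.4K_p)).
Setting ζ = 0.2871: √(3.4K_p) = 0.93/(2·0.2871) = 1.62, so K_p = 2.623/3.4 = 0.772.

K_p = 0.772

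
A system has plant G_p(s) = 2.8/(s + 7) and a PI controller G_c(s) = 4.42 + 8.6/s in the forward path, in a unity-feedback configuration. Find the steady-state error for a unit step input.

The open loop G_c(s)G_p(s) has a pole at the origin (type 1), so the static position error constant is infinite and e_ss = 1/(1+∞) = 0.

0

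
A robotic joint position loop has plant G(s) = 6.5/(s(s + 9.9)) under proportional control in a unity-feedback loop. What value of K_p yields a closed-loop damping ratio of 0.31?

K_p = 39.2

Closed-loop characteristic equation: s² + 9.9s + K_p·6.5 = 0.
So ω_n = √(6.5K_p) and 2ζω_n = 9.9, giving ζ = 9.9/(2√(6.5K_p)).
Setting ζ = 0.31: √(6.5K_p) = 9.9/(2·0.31) = 15.97, so K_p = 255/6.5 = 39.2.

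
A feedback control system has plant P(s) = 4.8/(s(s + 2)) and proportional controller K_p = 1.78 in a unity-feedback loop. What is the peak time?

From 1 + K_pP(s) = 0: s² + 2s + 8.544 = 0 ⇒ ω_n = 2.923, ζ = 0.3421.
Damped frequency ω_d = ω_n√(1−ζ²) = 2.747 rad/s, so peak time T_p = π/ω_d = 1.14 s.

T_p = 1.14 s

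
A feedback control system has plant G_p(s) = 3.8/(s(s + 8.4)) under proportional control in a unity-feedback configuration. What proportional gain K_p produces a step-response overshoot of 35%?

K_p = 46.2

From %OS = 100·exp(−πζ/√(1−ζ²)) = 35%, ζ = −ln(0.35)/√(π²+ln²(0.35)) = 0.3169.
Characteristic equation s² + 8.4s + 3.8K_p = 0 gives ζ = 8.4/(2√(3.8K_p)).
Setting ζ = 0.3169: √(3.8K_p) = 8.4/(2·0.3169) = 13.25, so K_p = 175.6/3.8 = 46.2.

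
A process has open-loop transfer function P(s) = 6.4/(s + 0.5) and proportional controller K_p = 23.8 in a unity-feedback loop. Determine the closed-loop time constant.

τ = 0.00654 s

Closed-loop transfer function: T(s) = K_p·P(s)/(1 + K_p·P(s)) = 152.3/(s + 0.5 + 152.3) = 152.3/(s + 152.8).
Time constant τ = 1/152.8 = 0.00654 s.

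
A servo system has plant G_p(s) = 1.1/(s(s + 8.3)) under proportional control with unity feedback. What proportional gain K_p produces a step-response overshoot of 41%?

From %OS = 100·exp(−πζ/√(1−ζ²)) = 41%, ζ = −ln(0.41)/√(π²+ln²(0.41)) = 0.273.
Characteristic equation s² + 8.3s + 1.1K_p = 0 gives ζ = 8.3/(2√(1.1K_p)).
Setting ζ = 0.273: √(1.1K_p) = 8.3/(2·0.273) = 15.2, so K_p = 231/1.1 = 210.

K_p = 210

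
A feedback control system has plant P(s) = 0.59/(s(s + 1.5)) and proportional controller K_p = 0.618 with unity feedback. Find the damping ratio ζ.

ζ = 1.24

1 + K_p·P(s) = 0 gives s² + 1.5s + 0.3646 = 0.
So ω_n² = 0.3646 ⇒ ω_n = 0.6038 rad/s, and ζ = 1.5/(2ω_n) = 1.24.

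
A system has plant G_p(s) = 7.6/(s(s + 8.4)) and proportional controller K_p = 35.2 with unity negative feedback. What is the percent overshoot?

From 1 + K_pG_p(s) = 0: s² + 8.4s + 267.5 = 0 ⇒ ω_n = 16.36, ζ = 0.2568.
%OS = 100·exp(−πζ/√(1−ζ²)) = 100·exp(−π·0.2568/√0.9341) = 43.4%.

43.4%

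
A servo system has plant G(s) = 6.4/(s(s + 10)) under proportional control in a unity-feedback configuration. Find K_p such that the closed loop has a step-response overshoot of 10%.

From %OS = 100·exp(−πζ/√(1−ζ²)) = 10%, ζ = −ln(0.1)/√(π²+ln²(0.1)) = 0.5912.
Characteristic equation s² + 10s + 6.4K_p = 0 gives ζ = 10/(2√(6.4K_p)).
Setting ζ = 0.5912: √(6.4K_p) = 10/(2·0.5912) = 8.458, so K_p = 71.54/6.4 = 11.2.

K_p = 11.2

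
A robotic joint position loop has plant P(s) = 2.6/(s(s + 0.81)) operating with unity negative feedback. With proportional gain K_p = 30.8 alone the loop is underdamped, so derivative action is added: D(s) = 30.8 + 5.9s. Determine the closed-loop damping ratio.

ζ = 0.902

Forward path: (30.8 + 5.9s)·2.6/(s(s+0.81)). The closed-loop characteristic equation is s² + (0.81 + 2.6·5.9)s + 2.6·30.8 = 0.
That is s² + 16.15s + 80.08 = 0, so ω_n = 8.949 rad/s and ζ = 16.15/(2·8.949) = 0.9024.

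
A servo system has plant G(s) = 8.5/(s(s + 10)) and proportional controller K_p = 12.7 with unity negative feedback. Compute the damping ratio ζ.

ζ = 0.481

With unity feedback the closed-loop characteristic equation is s² + 10s + 12.7·8.5 = s² + 10s + 107.9 = 0.
Matching s² + 2ζω_n s + ω_n²: ω_n = √107.9 = 10.39 rad/s and 2ζω_n = 10, so ζ = 10/(2·10.39) = 0.481.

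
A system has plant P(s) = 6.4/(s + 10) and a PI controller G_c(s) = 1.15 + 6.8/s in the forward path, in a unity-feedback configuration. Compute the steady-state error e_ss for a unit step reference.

0

The open loop G_c(s)P(s) has a pole at the origin (type 1), so the static position error constant is infinite and e_ss = 1/(1+∞) = 0.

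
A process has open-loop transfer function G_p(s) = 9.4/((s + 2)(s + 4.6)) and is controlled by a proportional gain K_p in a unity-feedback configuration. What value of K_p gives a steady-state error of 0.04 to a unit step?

K_p = 23.5

The loop is type 0, so e_ss(step) = 1/(1 + K_pos) with K_pos = K_p·G_p(0).
G_p(0) = 1.022. Require 1/(1 + K_p·1.022) = 0.04, so 1 + 1.022·K_p = 25.
K_p = (25 − 1)/1.022 = 23.5.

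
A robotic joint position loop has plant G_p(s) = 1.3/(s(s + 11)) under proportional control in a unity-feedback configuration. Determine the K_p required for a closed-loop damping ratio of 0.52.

Closed-loop characteristic equation: s² + 11s + K_p·1.3 = 0.
So ω_n = √(1.3K_p) and 2ζω_n = 11, giving ζ = 11/(2√(1.3K_p)).
Setting ζ = 0.52: √(1.3K_p) = 11/(2·0.52) = 10.58, so K_p = 111.9/1.3 = 86.1.

K_p = 86.1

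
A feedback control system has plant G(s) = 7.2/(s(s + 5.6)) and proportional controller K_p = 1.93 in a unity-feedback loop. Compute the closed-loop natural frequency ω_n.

1 + K_p·G(s) = 0 gives s² + 5.6s + 13.9 = 0.
So ω_n² = 13.9 ⇒ ω_n = 3.728 rad/s, and ζ = 5.6/(2ω_n) = 0.751.

ω_n = 3.73 rad/s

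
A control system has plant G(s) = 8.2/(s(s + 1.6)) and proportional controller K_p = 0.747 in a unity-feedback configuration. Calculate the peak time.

Closed-loop characteristic equation: s² + 1.6s + 6.125 = 0, so ω_n = 2.475 rad/s and ζ = 1.6/(2·2.475) = 0.3232.
Damped frequency ω_d = ω_n√(1−ζ²) = 2.342 rad/s, so peak time T_p = π/ω_d = 1.34 s.

T_p = 1.34 s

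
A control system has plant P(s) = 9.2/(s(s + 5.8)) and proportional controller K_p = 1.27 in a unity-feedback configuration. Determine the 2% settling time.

The closed-loop denominator s² + 5.8s + 11.68 gives ω_n = √11.68 = 3.418 and ζ = 5.8/(2ω_n) = 0.8484.
2% settling time T_s ≈ 4/(ζω_n) = 4/2.9 = 1.38 s.

T_s ≈ 1.38 s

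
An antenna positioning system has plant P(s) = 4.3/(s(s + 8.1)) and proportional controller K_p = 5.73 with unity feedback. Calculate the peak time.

T_p = 1.09 s

Closed-loop characteristic equation: s² + 8.1s + 24.64 = 0, so ω_n = 4.964 rad/s and ζ = 8.1/(2·4.964) = 0.8159.
Damped frequency ω_d = ω_n√(1−ζ²) = 2.87 rad/s, so peak time T_p = π/ω_d = 1.09 s.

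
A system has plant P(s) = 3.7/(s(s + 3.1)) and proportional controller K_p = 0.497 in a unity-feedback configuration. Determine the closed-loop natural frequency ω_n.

With unity feedback the closed-loop characteristic equation is s² + 3.1s + 0.497·3.7 = s² + 3.1s + 1.839 = 0.
Matching s² + 2ζω_n s + ω_n²: ω_n = √1.839 = 1.356 rad/s and 2ζω_n = 3.1, so ζ = 3.1/(2·1.356) = 1.14.

ω_n = 1.36 rad/s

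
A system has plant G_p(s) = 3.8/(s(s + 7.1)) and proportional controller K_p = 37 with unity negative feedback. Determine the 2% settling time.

From 1 + K_pG_p(s) = 0: s² + 7.1s + 140.6 = 0 ⇒ ω_n = 11.86, ζ = 0.2994.
2% settling time T_s ≈ 4/(ζω_n) = 4/3.55 = 1.13 s.

T_s ≈ 1.13 s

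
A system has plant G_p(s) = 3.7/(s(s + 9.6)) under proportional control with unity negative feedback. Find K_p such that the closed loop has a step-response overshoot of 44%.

K_p = 97.4

From %OS = 100·exp(−πζ/√(1−ζ²)) = 44%, ζ = −ln(0.44)/√(π²+ln²(0.44)) = 0.2528.
Characteristic equation s² + 9.6s + 3.7K_p = 0 gives ζ = 9.6/(2√(3.7K_p)).
Setting ζ = 0.2528: √(3.7K_p) = 9.6/(2·0.2528) = 18.98, so K_p = 360.4/3.7 = 97.4.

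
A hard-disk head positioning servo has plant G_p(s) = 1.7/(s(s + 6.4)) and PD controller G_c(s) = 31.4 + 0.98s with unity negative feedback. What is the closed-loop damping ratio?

Forward path: (31.4 + 0.98s)·1.7/(s(s+6.4)). The closed-loop characteristic equation is s² + (6.4 + 1.7·0.98)s + 1.7·31.4 = 0.
That is s² + 8.066s + 53.38 = 0, so ω_n = 7.306 rad/s and ζ = 8.066/(2·7.306) = 0.552.

ζ = 0.552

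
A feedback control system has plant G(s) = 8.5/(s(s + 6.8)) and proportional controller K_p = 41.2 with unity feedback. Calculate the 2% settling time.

T_s ≈ 1.18 s

The closed-loop denominator s² + 6.8s + 350.2 gives ω_n = √350.2 = 18.71 and ζ = 6.8/(2ω_n) = 0.1817.
2% settling time T_s ≈ 4/(ζω_n) = 4/3.4 = 1.18 s.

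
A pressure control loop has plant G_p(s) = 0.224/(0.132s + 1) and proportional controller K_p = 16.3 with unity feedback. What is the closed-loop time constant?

Closed loop: T(s) = K_p·G_p/(1+K_p·G_p) = 3.651/(0.132s + 1 + 3.651), with pole at s = −(1 + 3.651)/0.132 = −35.24.
Closed-loop time constant τ = 1/35.24 = 0.0284 s.

τ = 0.0284 s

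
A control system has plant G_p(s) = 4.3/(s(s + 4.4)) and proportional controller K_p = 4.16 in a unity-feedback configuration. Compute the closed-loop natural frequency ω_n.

The closed-loop denominator is s(s+4.4) + 4.16·4.3 = s² + 4.4s + 17.89.
So ω_n² = 17.89 ⇒ ω_n = 4.229 rad/s, and ζ = 4.4/(2ω_n) = 0.52.

ω_n = 4.23 rad/s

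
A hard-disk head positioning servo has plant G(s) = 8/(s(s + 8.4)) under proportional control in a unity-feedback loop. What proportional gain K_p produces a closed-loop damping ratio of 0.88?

K_p = 2.85

Closed-loop characteristic equation: s² + 8.4s + K_p·8 = 0.
So ω_n = √(8K_p) and 2ζω_n = 8.4, giving ζ = 8.4/(2√(8K_p)).
Setting ζ = 0.88: √(8K_p) = 8.4/(2·0.88) = 4.773, so K_p = 22.78/8 = 2.85.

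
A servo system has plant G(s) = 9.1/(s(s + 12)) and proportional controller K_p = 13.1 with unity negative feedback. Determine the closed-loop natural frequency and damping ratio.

1 + K_p·G(s) = 0 gives s² + 12s + 119.2 = 0.
Matching s² + 2ζω_n s + ω_n²: ω_n = √119.2 = 10.92 rad/s and 2ζω_n = 12, so ζ = 12/(2·10.92) = 0.55.

ω_n = 10.9 rad/s, ζ = 0.55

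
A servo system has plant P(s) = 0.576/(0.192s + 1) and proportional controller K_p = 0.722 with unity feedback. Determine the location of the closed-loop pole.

Closed loop: T(s) = K_p·P/(1+K_p·P) = 0.4159/(0.192s + 1 + 0.4159), with pole at s = −(1 + 0.4159)/0.192 = −7.374.

s = -7.374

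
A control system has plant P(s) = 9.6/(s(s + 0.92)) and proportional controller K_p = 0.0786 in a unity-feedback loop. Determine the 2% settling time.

T_s ≈ 8.7 s

Closed-loop characteristic equation: s² + 0.92s + 0.7546 = 0, so ω_n = 0.8687 rad/s and ζ = 0.92/(2·0.8687) = 0.5296.
2% settling time T_s ≈ 4/(ζω_n) = 4/0.46 = 8.7 s.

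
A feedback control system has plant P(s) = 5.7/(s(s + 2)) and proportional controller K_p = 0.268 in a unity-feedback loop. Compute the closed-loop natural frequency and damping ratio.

ω_n = 1.24 rad/s, ζ = 0.809

With unity feedback the closed-loop characteristic equation is s² + 2s + 0.268·5.7 = s² + 2s + 1.528 = 0.
So ω_n² = 1.528 ⇒ ω_n = 1.236 rad/s, and ζ = 2/(2ω_n) = 0.809.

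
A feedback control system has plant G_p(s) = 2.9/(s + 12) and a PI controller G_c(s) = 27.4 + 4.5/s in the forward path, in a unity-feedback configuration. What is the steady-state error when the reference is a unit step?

0

The open loop G_c(s)G_p(s) has a pole at the origin (type 1), so the static position error constant is infinite and e_ss = 1/(1+∞) = 0.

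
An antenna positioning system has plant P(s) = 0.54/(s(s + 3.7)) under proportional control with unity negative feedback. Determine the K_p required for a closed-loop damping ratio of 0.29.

Closed-loop characteristic equation: s² + 3.7s + K_p·0.54 = 0.
So ω_n = √(0.54K_p) and 2ζω_n = 3.7, giving ζ = 3.7/(2√(0.54K_p)).
Setting ζ = 0.29: √(0.54K_p) = 3.7/(2·0.29) = 6.379, so K_p = 40.7/0.54 = 75.4.

K_p = 75.4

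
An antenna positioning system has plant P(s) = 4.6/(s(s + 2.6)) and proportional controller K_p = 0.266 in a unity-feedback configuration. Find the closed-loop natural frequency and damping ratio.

The closed-loop denominator is s(s+2.6) + 0.266·4.6 = s² + 2.6s + 1.224.
Matching s² + 2ζω_n s + ω_n²: ω_n = √1.224 = 1.106 rad/s and 2ζω_n = 2.6, so ζ = 2.6/(2·1.106) = 1.18.

ω_n = 1.11 rad/s, ζ = 1.18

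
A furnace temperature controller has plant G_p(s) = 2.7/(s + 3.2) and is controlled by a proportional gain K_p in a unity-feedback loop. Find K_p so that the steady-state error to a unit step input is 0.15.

K_p = 6.72

Steady-state error for a unit step on this type-0 loop is 1/(1 + K_p·G_p(0)).
G_p(0) = 0.8438. Require 1/(1 + K_p·0.8438) = 0.15, so 1 + 0.8438·K_p = 6.667.
K_p = (6.667 − 1)/0.8438 = 6.72.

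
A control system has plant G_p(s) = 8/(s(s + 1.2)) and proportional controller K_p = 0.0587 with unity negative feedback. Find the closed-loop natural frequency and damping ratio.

With unity feedback the closed-loop characteristic equation is s² + 1.2s + 0.0587·8 = s² + 1.2s + 0.4696 = 0.
So ω_n² = 0.4696 ⇒ ω_n = 0.6853 rad/s, and ζ = 1.2/(2ω_n) = 0.876.

ω_n = 0.685 rad/s, ζ = 0.876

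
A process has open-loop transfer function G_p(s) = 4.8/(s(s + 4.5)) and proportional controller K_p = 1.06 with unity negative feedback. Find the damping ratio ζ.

ζ = 0.997

The closed-loop denominator is s(s+4.5) + 1.06·4.8 = s² + 4.5s + 5.088.
Matching s² + 2ζω_n s + ω_n²: ω_n = √5.088 = 2.256 rad/s and 2ζω_n = 4.5, so ζ = 4.5/(2·2.256) = 0.997.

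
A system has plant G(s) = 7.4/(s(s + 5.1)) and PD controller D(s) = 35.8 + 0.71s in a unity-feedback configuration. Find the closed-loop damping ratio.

Forward path: (35.8 + 0.71s)·7.4/(s(s+5.1)). The closed-loop characteristic equation is s² + (5.1 + 7.4·0.71)s + 7.4·35.8 = 0.
That is s² + 10.35s + 264.9 = 0, so ω_n = 16.28 rad/s and ζ = 10.35/(2·16.28) = 0.3181.

ζ = 0.318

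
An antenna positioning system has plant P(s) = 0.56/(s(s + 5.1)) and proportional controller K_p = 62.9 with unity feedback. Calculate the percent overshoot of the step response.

Closed-loop characteristic equation: s² + 5.1s + 35.22 = 0, so ω_n = 5.935 rad/s and ζ = 5.1/(2·5.935) = 0.4297.
%OS = 100·exp(−πζ/√(1−ζ²)) = 100·exp(−π·0.4297/√0.8154) = 22.4%.

22.4%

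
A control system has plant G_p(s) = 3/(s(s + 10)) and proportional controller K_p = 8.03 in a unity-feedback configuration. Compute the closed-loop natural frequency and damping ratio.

The closed-loop denominator is s(s+10) + 8.03·3 = s² + 10s + 24.09.
Matching s² + 2ζω_n s + ω_n²: ω_n = √24.09 = 4.908 rad/s and 2ζω_n = 10, so ζ = 10/(2·4.908) = 1.02.

ω_n = 4.91 rad/s, ζ = 1.02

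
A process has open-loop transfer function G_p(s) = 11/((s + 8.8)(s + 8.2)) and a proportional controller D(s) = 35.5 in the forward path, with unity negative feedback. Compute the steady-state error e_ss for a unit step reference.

0.156

The loop is type 0. Static position error constant K_pos = D(0)·G_p(0) = 35.5·0.1524 = 5.412.
Steady-state error to a unit step: e_ss = 1/(1+K_pos) = 1/6.412 = 0.156.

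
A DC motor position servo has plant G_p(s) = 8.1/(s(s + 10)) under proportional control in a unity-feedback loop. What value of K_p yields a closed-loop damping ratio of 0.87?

K_p = 4.08

Closed-loop characteristic equation: s² + 10s + K_p·8.1 = 0.
So ω_n = √(8.1K_p) and 2ζω_n = 10, giving ζ = 10/(2√(8.1K_p)).
Setting ζ = 0.87: √(8.1K_p) = 10/(2·0.87) = 5.747, so K_p = 33.03/8.1 = 4.08.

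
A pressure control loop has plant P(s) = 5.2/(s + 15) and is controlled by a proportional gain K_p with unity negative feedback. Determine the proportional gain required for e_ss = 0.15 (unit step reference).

K_p = 16.3

For a type-0 loop with proportional control, e_ss = 1/(1 + K_p·P(0)).
P(0) = 0.3467. Require 1/(1 + K_p·0.3467) = 0.15, so 1 + 0.3467·K_p = 6.667.
K_p = (6.667 − 1)/0.3467 = 16.3.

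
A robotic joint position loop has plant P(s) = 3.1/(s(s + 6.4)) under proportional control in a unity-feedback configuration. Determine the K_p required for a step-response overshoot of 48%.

From %OS = 100·exp(−πζ/√(1−ζ²)) = 48%, ζ = −ln(0.48)/√(π²+ln²(0.48)) = 0.2275.
Characteristic equation s² + 6.4s + 3.1K_p = 0 gives ζ = 6.4/(2√(3.1K_p)).
Setting ζ = 0.2275: √(3.1K_p) = 6.4/(2·0.2275) = 14.07, so K_p = 197.8/3.1 = 63.8.

K_p = 63.8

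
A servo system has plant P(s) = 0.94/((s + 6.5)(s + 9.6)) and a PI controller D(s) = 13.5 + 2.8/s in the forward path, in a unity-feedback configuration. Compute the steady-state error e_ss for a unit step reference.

0

The open loop D(s)P(s) has a pole at the origin (type 1), so the static position error constant is infinite and e_ss = 1/(1+∞) = 0.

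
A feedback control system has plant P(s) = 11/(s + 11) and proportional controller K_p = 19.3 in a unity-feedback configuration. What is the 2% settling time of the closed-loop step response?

Closed-loop transfer function: T(s) = K_p·P(s)/(1 + K_p·P(s)) = 212.3/(s + 11 + 212.3) = 212.3/(s + 223.3).
Time constant τ = 1/223.3 = 0.004478 s, so the 2% settling time is about 4τ = 0.0179 s.

T_s ≈ 0.0179 s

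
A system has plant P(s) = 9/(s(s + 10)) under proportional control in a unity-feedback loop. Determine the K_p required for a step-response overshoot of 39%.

K_p = 33.7

From %OS = 100·exp(−πζ/√(1−ζ²)) = 39%, ζ = −ln(0.39)/√(π²+ln²(0.39)) = 0.2871.
Characteristic equation s² + 10s + 9K_p = 0 gives ζ = 10/(2√(9K_p)).
Setting ζ = 0.2871: √(9K_p) = 10/(2·0.2871) = 17.42, so K_p = 303.3/9 = 33.7.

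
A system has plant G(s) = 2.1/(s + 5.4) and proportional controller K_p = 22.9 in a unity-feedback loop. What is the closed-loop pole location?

s = -53.49

Closed-loop transfer function: T(s) = K_p·G(s)/(1 + K_p·G(s)) = 48.09/(s + 5.4 + 48.09) = 48.09/(s + 53.49).
The closed-loop pole is at s = −53.49.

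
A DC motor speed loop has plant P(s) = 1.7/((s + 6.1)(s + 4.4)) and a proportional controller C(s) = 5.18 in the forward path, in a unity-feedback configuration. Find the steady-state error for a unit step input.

The loop is type 0. Static position error constant K_pos = C(0)·P(0) = 5.18·0.06334 = 0.3281.
Steady-state error to a unit step: e_ss = 1/(1+K_pos) = 1/1.328 = 0.753.

0.753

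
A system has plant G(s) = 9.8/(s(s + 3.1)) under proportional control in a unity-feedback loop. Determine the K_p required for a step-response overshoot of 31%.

From %OS = 100·exp(−πζ/√(1−ζ²)) = 31%, ζ = −ln(0.31)/√(π²+ln²(0.31)) = 0.3493.
Characteristic equation s² + 3.1s + 9.8K_p = 0 gives ζ = 3.1/(2√(9.8K_p)).
Setting ζ = 0.3493: √(9.8K_p) = 3.1/(2·0.3493) = 4.437, so K_p = 19.69/9.8 = 2.01.

K_p = 2.01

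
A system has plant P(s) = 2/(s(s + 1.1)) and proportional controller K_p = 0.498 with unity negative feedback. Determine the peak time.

T_p = 3.77 s

Closed-loop characteristic equation: s² + 1.1s + 0.996 = 0, so ω_n = 0.998 rad/s and ζ = 1.1/(2·0.998) = 0.5511.
Damped frequency ω_d = ω_n√(1−ζ²) = 0.8328 rad/s, so peak time T_p = π/ω_d = 3.77 s.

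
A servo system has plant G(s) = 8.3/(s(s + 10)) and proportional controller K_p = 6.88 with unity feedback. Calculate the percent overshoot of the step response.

6.25%

From 1 + K_pG(s) = 0: s² + 10s + 57.1 = 0 ⇒ ω_n = 7.557, ζ = 0.6617.
%OS = 100·exp(−πζ/√(1−ζ²)) = 100·exp(−π·0.6617/√0.5622) = 6.25%.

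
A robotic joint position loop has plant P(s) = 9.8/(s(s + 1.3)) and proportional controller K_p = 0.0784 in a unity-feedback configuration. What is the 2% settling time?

Closed-loop characteristic equation: s² + 1.3s + 0.7683 = 0, so ω_n = 0.8765 rad/s and ζ = 1.3/(2·0.8765) = 0.7416.
2% settling time T_s ≈ 4/(ζω_n) = 4/0.65 = 6.15 s.

T_s ≈ 6.15 s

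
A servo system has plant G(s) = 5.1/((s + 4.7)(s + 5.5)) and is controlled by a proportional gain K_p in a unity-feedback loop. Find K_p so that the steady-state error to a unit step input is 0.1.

Steady-state error for a unit step on this type-0 loop is 1/(1 + K_p·G(0)).
G(0) = 0.1973. Require 1/(1 + K_p·0.1973) = 0.1, so 1 + 0.1973·K_p = 10.
K_p = (10 − 1)/0.1973 = 45.6.

K_p = 45.6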